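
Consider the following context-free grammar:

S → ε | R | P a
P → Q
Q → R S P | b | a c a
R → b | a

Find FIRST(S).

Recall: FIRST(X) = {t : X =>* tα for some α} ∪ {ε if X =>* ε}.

We compute FIRST(S) using the standard algorithm.
FIRST(P) = {a, b}
FIRST(Q) = {a, b}
FIRST(R) = {a, b}
FIRST(S) = {a, b, ε}
Therefore, FIRST(S) = {a, b, ε}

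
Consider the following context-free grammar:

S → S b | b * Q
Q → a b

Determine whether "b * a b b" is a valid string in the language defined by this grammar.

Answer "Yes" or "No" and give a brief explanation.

Yes - a valid derivation exists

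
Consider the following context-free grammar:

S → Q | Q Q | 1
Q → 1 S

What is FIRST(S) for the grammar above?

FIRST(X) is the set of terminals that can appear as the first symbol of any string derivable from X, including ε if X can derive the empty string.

We compute FIRST(S) using the standard algorithm.
FIRST(Q) = {1}
FIRST(S) = {1}
Therefore, FIRST(S) = {1}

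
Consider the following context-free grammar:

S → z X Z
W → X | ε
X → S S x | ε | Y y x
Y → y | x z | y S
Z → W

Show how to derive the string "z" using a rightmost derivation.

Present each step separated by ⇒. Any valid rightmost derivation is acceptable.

S ⇒ z X Z ⇒ z X W ⇒ z X ⇒ z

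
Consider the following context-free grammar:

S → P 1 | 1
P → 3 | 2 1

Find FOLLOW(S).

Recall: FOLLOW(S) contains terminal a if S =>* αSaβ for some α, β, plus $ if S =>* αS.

We compute FOLLOW(S) using the standard algorithm.
FOLLOW(S) starts with {$}.
FIRST(P) = {2, 3}
FIRST(S) = {1, 2, 3}
FOLLOW(P) = {1}
FOLLOW(S) = {$}
Therefore, FOLLOW(S) = {$}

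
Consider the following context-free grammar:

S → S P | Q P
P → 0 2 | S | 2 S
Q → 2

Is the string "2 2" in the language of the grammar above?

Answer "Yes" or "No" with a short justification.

No - no valid derivation exists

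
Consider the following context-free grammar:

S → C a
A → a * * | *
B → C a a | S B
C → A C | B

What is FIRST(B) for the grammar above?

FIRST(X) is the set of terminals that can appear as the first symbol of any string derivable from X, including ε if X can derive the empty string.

We compute FIRST(B) using the standard algorithm.
FIRST(A) = {*, a}
FIRST(B) = {*, a}
FIRST(C) = {*, a}
FIRST(S) = {*, a}
Therefore, FIRST(B) = {*, a}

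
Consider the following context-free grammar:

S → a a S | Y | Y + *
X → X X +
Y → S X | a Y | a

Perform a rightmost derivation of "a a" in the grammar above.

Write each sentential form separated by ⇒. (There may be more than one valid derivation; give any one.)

S ⇒ Y ⇒ a Y ⇒ a a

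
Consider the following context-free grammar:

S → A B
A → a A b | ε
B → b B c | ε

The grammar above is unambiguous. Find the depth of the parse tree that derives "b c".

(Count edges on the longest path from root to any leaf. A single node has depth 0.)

3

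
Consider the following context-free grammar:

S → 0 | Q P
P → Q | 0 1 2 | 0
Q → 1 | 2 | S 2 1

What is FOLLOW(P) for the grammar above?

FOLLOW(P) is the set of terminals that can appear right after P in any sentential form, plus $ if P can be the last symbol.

We compute FOLLOW(P) using the standard algorithm.
FOLLOW(S) starts with {$}.
FIRST(P) = {0, 1, 2}
FIRST(Q) = {0, 1, 2}
FIRST(S) = {0, 1, 2}
FOLLOW(P) = {$, 2}
FOLLOW(Q) = {$, 0, 1, 2}
FOLLOW(S) = {$, 2}
Therefore, FOLLOW(P) = {$, 2}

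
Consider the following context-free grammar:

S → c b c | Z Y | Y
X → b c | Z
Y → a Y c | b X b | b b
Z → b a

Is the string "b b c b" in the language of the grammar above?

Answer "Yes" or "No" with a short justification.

Yes - a valid derivation exists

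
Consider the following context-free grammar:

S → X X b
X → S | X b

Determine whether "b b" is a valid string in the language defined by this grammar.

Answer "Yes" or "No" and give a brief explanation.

No - no valid derivation exists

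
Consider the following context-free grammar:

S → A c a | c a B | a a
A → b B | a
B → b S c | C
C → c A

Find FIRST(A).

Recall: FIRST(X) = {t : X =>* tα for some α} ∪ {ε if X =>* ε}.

We compute FIRST(A) using the standard algorithm.
FIRST(A) = {a, b}
FIRST(B) = {b, c}
FIRST(C) = {c}
FIRST(S) = {a, b, c}
Therefore, FIRST(A) = {a, b}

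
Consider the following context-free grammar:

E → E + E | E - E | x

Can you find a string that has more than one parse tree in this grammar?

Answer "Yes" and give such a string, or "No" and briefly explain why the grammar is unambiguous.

Yes - the string 'x - x - x + x' has two distinct parse trees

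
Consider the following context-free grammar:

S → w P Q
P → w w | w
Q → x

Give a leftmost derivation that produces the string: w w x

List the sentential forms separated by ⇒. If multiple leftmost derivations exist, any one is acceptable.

S ⇒ w P Q ⇒ w w Q ⇒ w w x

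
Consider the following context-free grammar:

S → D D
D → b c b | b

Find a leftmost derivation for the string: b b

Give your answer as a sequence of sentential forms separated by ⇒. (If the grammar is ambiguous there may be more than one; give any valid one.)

S ⇒ D D ⇒ b D ⇒ b b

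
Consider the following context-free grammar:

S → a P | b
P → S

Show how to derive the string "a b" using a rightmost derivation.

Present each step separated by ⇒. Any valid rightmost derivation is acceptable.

S ⇒ a P ⇒ a S ⇒ a b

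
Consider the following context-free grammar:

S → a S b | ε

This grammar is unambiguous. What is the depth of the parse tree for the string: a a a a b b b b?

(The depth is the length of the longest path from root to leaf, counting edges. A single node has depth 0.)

5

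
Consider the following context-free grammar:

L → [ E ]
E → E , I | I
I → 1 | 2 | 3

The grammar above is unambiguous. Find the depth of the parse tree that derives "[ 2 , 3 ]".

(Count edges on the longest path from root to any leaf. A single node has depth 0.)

4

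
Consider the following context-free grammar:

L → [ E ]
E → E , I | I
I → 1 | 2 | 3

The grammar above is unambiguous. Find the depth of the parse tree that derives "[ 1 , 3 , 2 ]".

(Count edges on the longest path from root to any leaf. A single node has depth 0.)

5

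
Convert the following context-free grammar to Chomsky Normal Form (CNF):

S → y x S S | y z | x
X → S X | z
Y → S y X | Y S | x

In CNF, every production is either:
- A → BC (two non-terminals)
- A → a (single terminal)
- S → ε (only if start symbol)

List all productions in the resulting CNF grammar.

TY → y; TX → x; TZ → z; S → x; X → z; Y → x; S → TY X0; X0 → TX X1; X1 → S S; S → TY TZ; X → S X; Y → S X2; X2 → TY X; Y → Y S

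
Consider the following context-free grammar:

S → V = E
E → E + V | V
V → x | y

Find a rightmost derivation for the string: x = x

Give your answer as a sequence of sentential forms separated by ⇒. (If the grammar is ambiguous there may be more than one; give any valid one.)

S ⇒ V = E ⇒ V = V ⇒ V = x ⇒ x = x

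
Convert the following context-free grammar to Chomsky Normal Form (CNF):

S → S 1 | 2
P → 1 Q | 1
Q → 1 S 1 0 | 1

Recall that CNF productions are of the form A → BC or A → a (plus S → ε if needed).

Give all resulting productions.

T1 → 1; S → 2; P → 1; T0 → 0; Q → 1; S → S T1; P → T1 Q; Q → T1 X0; X0 → S X1; X1 → T1 T0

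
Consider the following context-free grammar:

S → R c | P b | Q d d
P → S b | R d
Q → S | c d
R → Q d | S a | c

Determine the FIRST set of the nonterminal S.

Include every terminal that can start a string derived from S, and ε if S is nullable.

We compute FIRST(S) using the standard algorithm.
FIRST(P) = {c}
FIRST(Q) = {c}
FIRST(R) = {c}
FIRST(S) = {c}
Therefore, FIRST(S) = {c}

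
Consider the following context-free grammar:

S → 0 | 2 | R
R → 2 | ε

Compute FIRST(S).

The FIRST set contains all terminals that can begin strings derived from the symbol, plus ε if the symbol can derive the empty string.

We compute FIRST(S) using the standard algorithm.
FIRST(R) = {2, ε}
FIRST(S) = {0, 2, ε}
Therefore, FIRST(S) = {0, 2, ε}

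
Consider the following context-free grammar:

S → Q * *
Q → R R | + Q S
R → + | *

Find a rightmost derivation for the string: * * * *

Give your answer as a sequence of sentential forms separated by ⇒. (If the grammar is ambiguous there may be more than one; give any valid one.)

S ⇒ Q * * ⇒ R R * * ⇒ R * * * ⇒ * * * *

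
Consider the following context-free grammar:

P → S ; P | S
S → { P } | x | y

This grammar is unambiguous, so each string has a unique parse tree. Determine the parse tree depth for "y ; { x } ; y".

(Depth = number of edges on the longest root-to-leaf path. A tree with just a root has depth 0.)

5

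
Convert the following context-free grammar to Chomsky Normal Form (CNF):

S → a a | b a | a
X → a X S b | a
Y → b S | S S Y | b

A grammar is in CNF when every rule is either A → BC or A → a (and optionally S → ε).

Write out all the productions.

TA → a; TB → b; S → a; X → a; Y → b; S → TA TA; S → TB TA; X → TA X0; X0 → X X1; X1 → S TB; Y → TB S; Y → S X2; X2 → S Y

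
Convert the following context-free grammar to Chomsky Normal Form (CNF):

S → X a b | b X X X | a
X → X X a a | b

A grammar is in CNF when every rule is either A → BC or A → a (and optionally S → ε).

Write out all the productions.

TA → a; TB → b; S → a; X → b; S → X X0; X0 → TA TB; S → TB X1; X1 → X X2; X2 → X X; X → X X3; X3 → X X4; X4 → TA TA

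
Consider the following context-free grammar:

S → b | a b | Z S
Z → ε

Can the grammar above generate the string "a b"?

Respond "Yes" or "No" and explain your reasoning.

Yes - a valid derivation exists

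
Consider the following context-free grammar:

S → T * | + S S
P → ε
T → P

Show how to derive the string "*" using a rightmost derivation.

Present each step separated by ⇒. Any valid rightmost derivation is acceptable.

S ⇒ T * ⇒ P * ⇒ *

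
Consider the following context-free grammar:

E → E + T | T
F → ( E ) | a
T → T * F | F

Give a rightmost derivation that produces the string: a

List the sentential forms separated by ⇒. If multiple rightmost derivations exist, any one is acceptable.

E ⇒ T ⇒ F ⇒ a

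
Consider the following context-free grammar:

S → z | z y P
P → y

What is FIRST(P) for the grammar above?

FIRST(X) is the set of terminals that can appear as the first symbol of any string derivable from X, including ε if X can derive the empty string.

We compute FIRST(P) using the standard algorithm.
FIRST(P) = {y}
FIRST(S) = {z}
Therefore, FIRST(P) = {y}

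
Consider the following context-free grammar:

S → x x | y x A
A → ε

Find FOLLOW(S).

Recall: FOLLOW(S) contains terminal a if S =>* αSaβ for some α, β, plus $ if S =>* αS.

We compute FOLLOW(S) using the standard algorithm.
FOLLOW(S) starts with {$}.
FIRST(A) = {ε}
FIRST(S) = {x, y}
FOLLOW(A) = {$}
FOLLOW(S) = {$}
Therefore, FOLLOW(S) = {$}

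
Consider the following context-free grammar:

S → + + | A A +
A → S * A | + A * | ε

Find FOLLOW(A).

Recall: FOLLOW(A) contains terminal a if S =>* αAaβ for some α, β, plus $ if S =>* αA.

We compute FOLLOW(A) using the standard algorithm.
FOLLOW(S) starts with {$}.
FIRST(A) = {+, ε}
FIRST(S) = {+}
FOLLOW(A) = {*, +}
FOLLOW(S) = {$, *}
Therefore, FOLLOW(A) = {*, +}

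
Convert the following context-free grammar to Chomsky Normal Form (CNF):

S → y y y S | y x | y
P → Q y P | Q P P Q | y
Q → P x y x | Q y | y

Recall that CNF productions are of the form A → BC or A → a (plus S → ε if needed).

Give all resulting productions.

TY → y; TX → x; S → y; P → y; Q → y; S → TY X0; X0 → TY X1; X1 → TY S; S → TY TX; P → Q X2; X2 → TY P; P → Q X3; X3 → P X4; X4 → P Q; Q → P X5; X5 → TX X6; X6 → TY TX; Q → Q TY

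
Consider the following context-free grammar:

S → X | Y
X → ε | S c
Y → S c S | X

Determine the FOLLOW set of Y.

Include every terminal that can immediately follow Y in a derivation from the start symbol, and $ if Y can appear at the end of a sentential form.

We compute FOLLOW(Y) using the standard algorithm.
FOLLOW(S) starts with {$}.
FIRST(S) = {c, ε}
FIRST(X) = {c, ε}
FIRST(Y) = {c, ε}
FOLLOW(S) = {$, c}
FOLLOW(X) = {$, c}
FOLLOW(Y) = {$, c}
Therefore, FOLLOW(Y) = {$, c}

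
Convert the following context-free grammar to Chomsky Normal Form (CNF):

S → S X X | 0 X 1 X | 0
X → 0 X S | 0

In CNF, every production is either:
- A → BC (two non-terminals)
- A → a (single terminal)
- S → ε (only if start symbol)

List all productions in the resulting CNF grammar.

T0 → 0; T1 → 1; S → 0; X → 0; S → S X0; X0 → X X; S → T0 X1; X1 → X X2; X2 → T1 X; X → T0 X3; X3 → X S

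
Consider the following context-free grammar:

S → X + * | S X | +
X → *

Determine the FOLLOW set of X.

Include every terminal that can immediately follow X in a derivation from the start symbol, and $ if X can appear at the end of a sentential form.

We compute FOLLOW(X) using the standard algorithm.
FOLLOW(S) starts with {$}.
FIRST(S) = {*, +}
FIRST(X) = {*}
FOLLOW(S) = {$, *}
FOLLOW(X) = {$, *, +}
Therefore, FOLLOW(X) = {$, *, +}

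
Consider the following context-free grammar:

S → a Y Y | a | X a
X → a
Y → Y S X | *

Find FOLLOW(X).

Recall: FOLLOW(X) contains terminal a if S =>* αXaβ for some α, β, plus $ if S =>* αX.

We compute FOLLOW(X) using the standard algorithm.
FOLLOW(S) starts with {$}.
FIRST(S) = {a}
FIRST(X) = {a}
FIRST(Y) = {*}
FOLLOW(S) = {$, a}
FOLLOW(X) = {$, *, a}
FOLLOW(Y) = {$, *, a}
Therefore, FOLLOW(X) = {$, *, a}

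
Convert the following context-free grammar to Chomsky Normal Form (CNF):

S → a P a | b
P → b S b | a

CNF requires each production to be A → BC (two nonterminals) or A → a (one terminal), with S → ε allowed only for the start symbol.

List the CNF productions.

TA → a; S → b; TB → b; P → a; S → TA X0; X0 → P TA; P → TB X1; X1 → S TB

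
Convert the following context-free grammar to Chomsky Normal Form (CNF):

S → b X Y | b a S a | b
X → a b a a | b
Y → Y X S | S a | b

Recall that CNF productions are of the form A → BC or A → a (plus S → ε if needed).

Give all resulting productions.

TB → b; TA → a; S → b; X → b; Y → b; S → TB X0; X0 → X Y; S → TB X1; X1 → TA X2; X2 → S TA; X → TA X3; X3 → TB X4; X4 → TA TA; Y → Y X5; X5 → X S; Y → S TA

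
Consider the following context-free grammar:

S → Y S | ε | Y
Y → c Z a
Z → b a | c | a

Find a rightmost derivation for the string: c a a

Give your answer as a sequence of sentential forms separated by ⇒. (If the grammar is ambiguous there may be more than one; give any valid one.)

S ⇒ Y ⇒ c Z a ⇒ c a a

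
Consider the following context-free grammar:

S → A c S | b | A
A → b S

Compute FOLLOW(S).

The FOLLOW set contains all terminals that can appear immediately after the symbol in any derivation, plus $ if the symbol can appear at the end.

We compute FOLLOW(S) using the standard algorithm.
FOLLOW(S) starts with {$}.
FIRST(A) = {b}
FIRST(S) = {b}
FOLLOW(A) = {$, c}
FOLLOW(S) = {$, c}
Therefore, FOLLOW(S) = {$, c}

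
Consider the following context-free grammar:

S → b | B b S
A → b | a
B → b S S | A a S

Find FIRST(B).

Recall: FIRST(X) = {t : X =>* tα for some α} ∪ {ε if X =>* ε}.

We compute FIRST(B) using the standard algorithm.
FIRST(A) = {a, b}
FIRST(B) = {a, b}
FIRST(S) = {a, b}
Therefore, FIRST(B) = {a, b}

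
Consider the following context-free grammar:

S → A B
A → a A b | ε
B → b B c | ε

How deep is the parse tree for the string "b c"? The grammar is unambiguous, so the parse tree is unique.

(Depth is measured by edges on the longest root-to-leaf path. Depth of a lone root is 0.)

3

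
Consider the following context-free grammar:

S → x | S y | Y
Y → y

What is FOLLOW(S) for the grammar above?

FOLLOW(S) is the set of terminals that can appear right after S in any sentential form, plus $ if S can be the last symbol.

We compute FOLLOW(S) using the standard algorithm.
FOLLOW(S) starts with {$}.
FIRST(S) = {x, y}
FIRST(Y) = {y}
FOLLOW(S) = {$, y}
FOLLOW(Y) = {$, y}
Therefore, FOLLOW(S) = {$, y}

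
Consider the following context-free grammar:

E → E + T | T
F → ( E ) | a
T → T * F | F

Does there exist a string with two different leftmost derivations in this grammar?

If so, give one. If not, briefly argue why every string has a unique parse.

No - every string in the language has a unique leftmost derivation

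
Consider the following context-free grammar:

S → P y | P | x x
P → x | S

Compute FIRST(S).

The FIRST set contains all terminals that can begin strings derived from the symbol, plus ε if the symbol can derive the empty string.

We compute FIRST(S) using the standard algorithm.
FIRST(P) = {x}
FIRST(S) = {x}
Therefore, FIRST(S) = {x}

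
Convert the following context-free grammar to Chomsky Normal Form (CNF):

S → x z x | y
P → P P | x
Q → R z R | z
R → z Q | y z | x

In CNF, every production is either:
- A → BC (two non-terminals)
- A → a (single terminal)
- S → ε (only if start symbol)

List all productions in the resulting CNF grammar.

TX → x; TZ → z; S → y; P → x; Q → z; TY → y; R → x; S → TX X0; X0 → TZ TX; P → P P; Q → R X1; X1 → TZ R; R → TZ Q; R → TY TZ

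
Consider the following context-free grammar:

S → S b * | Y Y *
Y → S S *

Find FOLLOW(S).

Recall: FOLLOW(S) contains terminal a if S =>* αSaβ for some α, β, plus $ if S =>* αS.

We compute FOLLOW(S) using the standard algorithm.
FOLLOW(S) starts with {$}.
FIRST(S) = {}
FIRST(Y) = {}
FOLLOW(S) = {$, *, b}
FOLLOW(Y) = {*}
Therefore, FOLLOW(S) = {$, *, b}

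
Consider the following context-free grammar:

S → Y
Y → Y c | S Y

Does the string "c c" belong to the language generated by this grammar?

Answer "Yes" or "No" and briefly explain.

No - no valid derivation exists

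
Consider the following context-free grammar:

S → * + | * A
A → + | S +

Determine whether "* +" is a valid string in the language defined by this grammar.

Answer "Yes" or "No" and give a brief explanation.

Yes - a valid derivation exists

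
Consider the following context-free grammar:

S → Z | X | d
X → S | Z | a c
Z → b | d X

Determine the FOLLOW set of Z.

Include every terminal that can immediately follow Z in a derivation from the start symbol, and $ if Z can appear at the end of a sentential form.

We compute FOLLOW(Z) using the standard algorithm.
FOLLOW(S) starts with {$}.
FIRST(S) = {a, b, d}
FIRST(X) = {a, b, d}
FIRST(Z) = {b, d}
FOLLOW(S) = {$}
FOLLOW(X) = {$}
FOLLOW(Z) = {$}
Therefore, FOLLOW(Z) = {$}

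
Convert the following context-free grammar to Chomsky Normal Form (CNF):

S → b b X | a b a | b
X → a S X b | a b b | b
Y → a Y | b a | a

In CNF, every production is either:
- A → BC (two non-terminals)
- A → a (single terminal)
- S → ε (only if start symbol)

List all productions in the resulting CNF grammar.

TB → b; TA → a; S → b; X → b; Y → a; S → TB X0; X0 → TB X; S → TA X1; X1 → TB TA; X → TA X2; X2 → S X3; X3 → X TB; X → TA X4; X4 → TB TB; Y → TA Y; Y → TB TA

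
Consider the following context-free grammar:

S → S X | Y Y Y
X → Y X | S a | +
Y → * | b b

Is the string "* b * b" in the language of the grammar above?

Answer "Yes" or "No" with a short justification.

No - no valid derivation exists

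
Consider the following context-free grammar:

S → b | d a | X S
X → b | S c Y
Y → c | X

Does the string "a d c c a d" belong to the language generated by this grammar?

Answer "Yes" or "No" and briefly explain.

No - no valid derivation exists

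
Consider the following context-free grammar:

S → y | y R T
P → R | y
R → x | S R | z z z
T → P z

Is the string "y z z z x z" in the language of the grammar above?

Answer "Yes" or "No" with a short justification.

Yes - a valid derivation exists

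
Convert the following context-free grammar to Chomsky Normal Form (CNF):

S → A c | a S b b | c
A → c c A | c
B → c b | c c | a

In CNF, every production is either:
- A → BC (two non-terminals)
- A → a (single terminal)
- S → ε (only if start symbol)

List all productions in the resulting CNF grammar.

TC → c; TA → a; TB → b; S → c; A → c; B → a; S → A TC; S → TA X0; X0 → S X1; X1 → TB TB; A → TC X2; X2 → TC A; B → TC TB; B → TC TC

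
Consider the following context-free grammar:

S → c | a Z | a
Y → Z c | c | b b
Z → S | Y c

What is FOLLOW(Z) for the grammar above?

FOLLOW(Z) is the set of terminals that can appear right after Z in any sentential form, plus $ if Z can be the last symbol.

We compute FOLLOW(Z) using the standard algorithm.
FOLLOW(S) starts with {$}.
FIRST(S) = {a, c}
FIRST(Y) = {a, b, c}
FIRST(Z) = {a, b, c}
FOLLOW(S) = {$, c}
FOLLOW(Y) = {c}
FOLLOW(Z) = {$, c}
Therefore, FOLLOW(Z) = {$, c}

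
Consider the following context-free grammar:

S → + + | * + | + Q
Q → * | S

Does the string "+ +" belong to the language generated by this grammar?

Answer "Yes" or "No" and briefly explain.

Yes - a valid derivation exists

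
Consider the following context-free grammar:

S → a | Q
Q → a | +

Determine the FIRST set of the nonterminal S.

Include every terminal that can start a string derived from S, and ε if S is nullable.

We compute FIRST(S) using the standard algorithm.
FIRST(Q) = {+, a}
FIRST(S) = {+, a}
Therefore, FIRST(S) = {+, a}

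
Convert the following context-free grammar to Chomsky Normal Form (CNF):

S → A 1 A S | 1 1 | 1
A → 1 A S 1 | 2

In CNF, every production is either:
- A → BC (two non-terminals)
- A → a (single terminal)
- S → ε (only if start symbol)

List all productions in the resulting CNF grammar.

T1 → 1; S → 1; A → 2; S → A X0; X0 → T1 X1; X1 → A S; S → T1 T1; A → T1 X2; X2 → A X3; X3 → S T1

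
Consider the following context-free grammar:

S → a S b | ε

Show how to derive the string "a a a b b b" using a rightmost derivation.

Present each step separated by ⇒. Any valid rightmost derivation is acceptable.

S ⇒ a S b ⇒ a a S b b ⇒ a a a S b b b ⇒ a a a b b b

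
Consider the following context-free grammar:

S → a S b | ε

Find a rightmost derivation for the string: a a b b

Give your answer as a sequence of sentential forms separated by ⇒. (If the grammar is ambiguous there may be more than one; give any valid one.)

S ⇒ a S b ⇒ a a S b b ⇒ a a b b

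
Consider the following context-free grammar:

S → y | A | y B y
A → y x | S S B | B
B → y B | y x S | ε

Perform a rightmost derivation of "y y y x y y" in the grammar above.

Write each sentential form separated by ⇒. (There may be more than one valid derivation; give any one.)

S ⇒ y B y ⇒ y y B y ⇒ y y y x S y ⇒ y y y x y y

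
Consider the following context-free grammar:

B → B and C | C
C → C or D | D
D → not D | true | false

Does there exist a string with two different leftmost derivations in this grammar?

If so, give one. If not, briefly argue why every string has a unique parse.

No - every string in the language has a unique leftmost derivation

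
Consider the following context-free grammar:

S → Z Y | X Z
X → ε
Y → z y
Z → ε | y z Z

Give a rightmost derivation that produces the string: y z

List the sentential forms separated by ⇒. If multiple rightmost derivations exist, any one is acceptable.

S ⇒ X Z ⇒ X y z Z ⇒ X y z ⇒ y z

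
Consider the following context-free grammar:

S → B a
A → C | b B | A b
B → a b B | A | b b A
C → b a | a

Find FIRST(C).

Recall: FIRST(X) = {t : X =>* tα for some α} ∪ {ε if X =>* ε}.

We compute FIRST(C) using the standard algorithm.
FIRST(A) = {a, b}
FIRST(B) = {a, b}
FIRST(C) = {a, b}
FIRST(S) = {a, b}
Therefore, FIRST(C) = {a, b}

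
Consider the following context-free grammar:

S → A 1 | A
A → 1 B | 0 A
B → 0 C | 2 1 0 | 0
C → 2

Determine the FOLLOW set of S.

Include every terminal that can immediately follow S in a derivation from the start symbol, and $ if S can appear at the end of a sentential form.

We compute FOLLOW(S) using the standard algorithm.
FOLLOW(S) starts with {$}.
FIRST(A) = {0, 1}
FIRST(B) = {0, 2}
FIRST(C) = {2}
FIRST(S) = {0, 1}
FOLLOW(A) = {$, 1}
FOLLOW(B) = {$, 1}
FOLLOW(C) = {$, 1}
FOLLOW(S) = {$}
Therefore, FOLLOW(S) = {$}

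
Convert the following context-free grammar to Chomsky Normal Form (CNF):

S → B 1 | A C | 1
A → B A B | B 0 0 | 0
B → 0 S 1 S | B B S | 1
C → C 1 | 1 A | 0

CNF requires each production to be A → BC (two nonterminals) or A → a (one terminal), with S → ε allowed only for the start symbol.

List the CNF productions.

T1 → 1; S → 1; T0 → 0; A → 0; B → 1; C → 0; S → B T1; S → A C; A → B X0; X0 → A B; A → B X1; X1 → T0 T0; B → T0 X2; X2 → S X3; X3 → T1 S; B → B X4; X4 → B S; C → C T1; C → T1 A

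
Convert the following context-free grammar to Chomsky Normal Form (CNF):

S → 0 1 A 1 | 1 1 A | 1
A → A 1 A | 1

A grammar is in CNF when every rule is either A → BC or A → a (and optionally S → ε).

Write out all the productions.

T0 → 0; T1 → 1; S → 1; A → 1; S → T0 X0; X0 → T1 X1; X1 → A T1; S → T1 X2; X2 → T1 A; A → A X3; X3 → T1 A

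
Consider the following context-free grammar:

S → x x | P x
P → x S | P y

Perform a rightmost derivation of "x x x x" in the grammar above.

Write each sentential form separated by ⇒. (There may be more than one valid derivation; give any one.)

S ⇒ P x ⇒ x S x ⇒ x x x x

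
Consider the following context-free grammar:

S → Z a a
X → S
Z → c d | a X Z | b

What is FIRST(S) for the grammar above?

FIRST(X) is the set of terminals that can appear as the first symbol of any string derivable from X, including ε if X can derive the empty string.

We compute FIRST(S) using the standard algorithm.
FIRST(S) = {a, b, c}
FIRST(X) = {a, b, c}
FIRST(Z) = {a, b, c}
Therefore, FIRST(S) = {a, b, c}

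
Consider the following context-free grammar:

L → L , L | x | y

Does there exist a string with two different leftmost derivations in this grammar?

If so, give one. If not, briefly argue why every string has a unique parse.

Yes - the string 'y , y , y , y , x , y' has two distinct leftmost derivations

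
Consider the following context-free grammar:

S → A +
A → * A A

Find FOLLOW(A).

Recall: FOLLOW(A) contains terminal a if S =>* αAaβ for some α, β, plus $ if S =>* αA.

We compute FOLLOW(A) using the standard algorithm.
FOLLOW(S) starts with {$}.
FIRST(A) = {*}
FIRST(S) = {*}
FOLLOW(A) = {*, +}
FOLLOW(S) = {$}
Therefore, FOLLOW(A) = {*, +}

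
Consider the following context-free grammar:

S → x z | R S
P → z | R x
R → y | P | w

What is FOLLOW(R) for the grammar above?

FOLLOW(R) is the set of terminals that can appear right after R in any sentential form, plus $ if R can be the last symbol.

We compute FOLLOW(R) using the standard algorithm.
FOLLOW(S) starts with {$}.
FIRST(P) = {w, y, z}
FIRST(R) = {w, y, z}
FIRST(S) = {w, x, y, z}
FOLLOW(P) = {w, x, y, z}
FOLLOW(R) = {w, x, y, z}
FOLLOW(S) = {$}
Therefore, FOLLOW(R) = {w, x, y, z}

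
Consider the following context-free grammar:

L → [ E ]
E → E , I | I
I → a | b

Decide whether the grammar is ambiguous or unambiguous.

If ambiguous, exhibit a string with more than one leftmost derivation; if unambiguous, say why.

Unambiguous - every string in the language has a unique leftmost derivation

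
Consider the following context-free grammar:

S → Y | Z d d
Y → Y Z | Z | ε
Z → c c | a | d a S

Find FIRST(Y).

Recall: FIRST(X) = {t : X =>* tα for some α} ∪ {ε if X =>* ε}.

We compute FIRST(Y) using the standard algorithm.
FIRST(S) = {a, c, d, ε}
FIRST(Y) = {a, c, d, ε}
FIRST(Z) = {a, c, d}
Therefore, FIRST(Y) = {a, c, d, ε}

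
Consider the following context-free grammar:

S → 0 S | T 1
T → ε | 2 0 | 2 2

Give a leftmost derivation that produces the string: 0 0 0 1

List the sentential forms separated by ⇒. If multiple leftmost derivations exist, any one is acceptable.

S ⇒ 0 S ⇒ 0 0 S ⇒ 0 0 0 S ⇒ 0 0 0 T 1 ⇒ 0 0 0 1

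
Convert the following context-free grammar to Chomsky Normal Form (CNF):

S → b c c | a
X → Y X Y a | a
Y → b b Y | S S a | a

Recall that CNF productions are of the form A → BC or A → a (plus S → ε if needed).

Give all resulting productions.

TB → b; TC → c; S → a; TA → a; X → a; Y → a; S → TB X0; X0 → TC TC; X → Y X1; X1 → X X2; X2 → Y TA; Y → TB X3; X3 → TB Y; Y → S X4; X4 → S TA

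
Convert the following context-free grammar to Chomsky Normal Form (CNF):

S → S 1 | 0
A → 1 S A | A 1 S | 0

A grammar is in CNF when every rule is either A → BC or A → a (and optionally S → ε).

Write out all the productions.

T1 → 1; S → 0; A → 0; S → S T1; A → T1 X0; X0 → S A; A → A X1; X1 → T1 S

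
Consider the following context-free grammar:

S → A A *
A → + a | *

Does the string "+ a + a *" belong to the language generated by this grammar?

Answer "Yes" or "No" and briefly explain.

Yes - a valid derivation exists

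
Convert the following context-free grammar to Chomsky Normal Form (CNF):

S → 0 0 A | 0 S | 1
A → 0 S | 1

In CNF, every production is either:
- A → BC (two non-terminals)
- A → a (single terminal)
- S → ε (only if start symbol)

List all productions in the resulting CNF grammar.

T0 → 0; S → 1; A → 1; S → T0 X0; X0 → T0 A; S → T0 S; A → T0 S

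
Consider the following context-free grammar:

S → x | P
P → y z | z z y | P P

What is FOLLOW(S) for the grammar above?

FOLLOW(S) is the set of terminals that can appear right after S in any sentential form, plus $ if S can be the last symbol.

We compute FOLLOW(S) using the standard algorithm.
FOLLOW(S) starts with {$}.
FIRST(P) = {y, z}
FIRST(S) = {x, y, z}
FOLLOW(P) = {$, y, z}
FOLLOW(S) = {$}
Therefore, FOLLOW(S) = {$}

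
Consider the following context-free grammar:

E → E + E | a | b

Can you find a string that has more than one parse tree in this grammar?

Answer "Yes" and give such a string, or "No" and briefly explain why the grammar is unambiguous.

Yes - the string 'a + a + b + b + b' has two distinct parse trees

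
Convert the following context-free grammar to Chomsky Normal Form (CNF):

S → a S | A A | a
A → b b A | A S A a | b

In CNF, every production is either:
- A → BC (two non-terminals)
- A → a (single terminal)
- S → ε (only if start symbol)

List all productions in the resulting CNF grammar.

TA → a; S → a; TB → b; A → b; S → TA S; S → A A; A → TB X0; X0 → TB A; A → A X1; X1 → S X2; X2 → A TA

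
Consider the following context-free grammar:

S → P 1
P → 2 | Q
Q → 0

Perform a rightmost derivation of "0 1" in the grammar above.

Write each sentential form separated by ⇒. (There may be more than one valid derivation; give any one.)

S ⇒ P 1 ⇒ Q 1 ⇒ 0 1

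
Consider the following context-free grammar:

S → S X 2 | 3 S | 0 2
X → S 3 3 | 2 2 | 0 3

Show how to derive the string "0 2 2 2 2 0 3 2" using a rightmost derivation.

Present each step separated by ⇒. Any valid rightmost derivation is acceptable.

S ⇒ S X 2 ⇒ S 0 3 2 ⇒ S X 2 0 3 2 ⇒ S 2 2 2 0 3 2 ⇒ 0 2 2 2 2 0 3 2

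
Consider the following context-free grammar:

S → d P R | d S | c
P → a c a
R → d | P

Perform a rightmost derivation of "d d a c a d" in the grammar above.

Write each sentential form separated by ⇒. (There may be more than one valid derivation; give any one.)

S ⇒ d S ⇒ d d P R ⇒ d d P d ⇒ d d a c a d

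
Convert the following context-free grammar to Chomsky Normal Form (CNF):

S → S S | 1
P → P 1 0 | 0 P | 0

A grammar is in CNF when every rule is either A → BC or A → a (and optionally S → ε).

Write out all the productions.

S → 1; T1 → 1; T0 → 0; P → 0; S → S S; P → P X0; X0 → T1 T0; P → T0 P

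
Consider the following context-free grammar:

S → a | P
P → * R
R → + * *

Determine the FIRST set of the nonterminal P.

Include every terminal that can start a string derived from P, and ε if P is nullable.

We compute FIRST(P) using the standard algorithm.
FIRST(P) = {*}
FIRST(R) = {+}
FIRST(S) = {*, a}
Therefore, FIRST(P) = {*}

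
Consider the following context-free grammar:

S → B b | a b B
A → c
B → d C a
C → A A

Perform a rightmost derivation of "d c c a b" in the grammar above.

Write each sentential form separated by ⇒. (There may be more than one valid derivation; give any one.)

S ⇒ B b ⇒ d C a b ⇒ d A A a b ⇒ d A c a b ⇒ d c c a b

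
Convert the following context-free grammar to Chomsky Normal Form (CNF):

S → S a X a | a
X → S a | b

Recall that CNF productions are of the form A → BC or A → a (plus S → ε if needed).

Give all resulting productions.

TA → a; S → a; X → b; S → S X0; X0 → TA X1; X1 → X TA; X → S TA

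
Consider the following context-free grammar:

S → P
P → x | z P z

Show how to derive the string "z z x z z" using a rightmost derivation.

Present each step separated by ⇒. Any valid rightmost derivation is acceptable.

S ⇒ P ⇒ z P z ⇒ z z P z z ⇒ z z x z z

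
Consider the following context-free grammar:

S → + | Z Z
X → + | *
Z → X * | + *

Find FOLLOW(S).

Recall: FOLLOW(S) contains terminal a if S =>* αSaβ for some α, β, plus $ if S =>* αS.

We compute FOLLOW(S) using the standard algorithm.
FOLLOW(S) starts with {$}.
FIRST(S) = {*, +}
FIRST(X) = {*, +}
FIRST(Z) = {*, +}
FOLLOW(S) = {$}
FOLLOW(X) = {*}
FOLLOW(Z) = {$, *, +}
Therefore, FOLLOW(S) = {$}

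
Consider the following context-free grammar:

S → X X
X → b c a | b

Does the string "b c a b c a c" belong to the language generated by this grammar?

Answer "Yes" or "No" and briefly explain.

No - no valid derivation exists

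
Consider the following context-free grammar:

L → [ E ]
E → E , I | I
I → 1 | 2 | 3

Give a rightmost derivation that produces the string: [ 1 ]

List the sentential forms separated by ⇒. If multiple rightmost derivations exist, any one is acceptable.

L ⇒ [ E ] ⇒ [ I ] ⇒ [ 1 ]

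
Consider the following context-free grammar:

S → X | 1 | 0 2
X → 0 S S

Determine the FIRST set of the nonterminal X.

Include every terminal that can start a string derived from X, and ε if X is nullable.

We compute FIRST(X) using the standard algorithm.
FIRST(S) = {0, 1}
FIRST(X) = {0}
Therefore, FIRST(X) = {0}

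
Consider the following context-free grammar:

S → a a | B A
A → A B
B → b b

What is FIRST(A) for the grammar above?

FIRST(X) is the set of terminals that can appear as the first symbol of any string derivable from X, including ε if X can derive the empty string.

We compute FIRST(A) using the standard algorithm.
FIRST(A) = {}
FIRST(B) = {b}
FIRST(S) = {a, b}
Therefore, FIRST(A) = {}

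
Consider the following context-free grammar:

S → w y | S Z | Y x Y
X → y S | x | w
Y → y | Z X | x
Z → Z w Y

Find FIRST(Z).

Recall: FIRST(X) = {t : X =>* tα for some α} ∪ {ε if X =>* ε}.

We compute FIRST(Z) using the standard algorithm.
FIRST(S) = {w, x, y}
FIRST(X) = {w, x, y}
FIRST(Y) = {x, y}
FIRST(Z) = {}
Therefore, FIRST(Z) = {}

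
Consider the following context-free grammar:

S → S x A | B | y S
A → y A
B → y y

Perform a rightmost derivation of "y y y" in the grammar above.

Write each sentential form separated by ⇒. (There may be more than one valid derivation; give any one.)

S ⇒ y S ⇒ y B ⇒ y y y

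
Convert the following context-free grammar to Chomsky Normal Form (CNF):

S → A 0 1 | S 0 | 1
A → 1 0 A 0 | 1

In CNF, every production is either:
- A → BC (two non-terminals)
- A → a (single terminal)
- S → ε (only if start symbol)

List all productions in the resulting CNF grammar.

T0 → 0; T1 → 1; S → 1; A → 1; S → A X0; X0 → T0 T1; S → S T0; A → T1 X1; X1 → T0 X2; X2 → A T0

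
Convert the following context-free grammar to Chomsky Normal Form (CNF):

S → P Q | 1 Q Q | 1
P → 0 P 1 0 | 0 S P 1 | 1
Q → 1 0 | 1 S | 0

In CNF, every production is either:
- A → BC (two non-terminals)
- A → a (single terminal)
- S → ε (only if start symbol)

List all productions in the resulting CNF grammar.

T1 → 1; S → 1; T0 → 0; P → 1; Q → 0; S → P Q; S → T1 X0; X0 → Q Q; P → T0 X1; X1 → P X2; X2 → T1 T0; P → T0 X3; X3 → S X4; X4 → P T1; Q → T1 T0; Q → T1 S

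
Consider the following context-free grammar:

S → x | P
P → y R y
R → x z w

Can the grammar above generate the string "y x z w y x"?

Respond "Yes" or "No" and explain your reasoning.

No - no valid derivation exists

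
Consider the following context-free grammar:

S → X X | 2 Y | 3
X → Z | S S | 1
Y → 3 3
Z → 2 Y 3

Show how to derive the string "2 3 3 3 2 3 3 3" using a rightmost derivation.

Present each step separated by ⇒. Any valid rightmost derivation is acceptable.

S ⇒ X X ⇒ X Z ⇒ X 2 Y 3 ⇒ X 2 3 3 3 ⇒ Z 2 3 3 3 ⇒ 2 Y 3 2 3 3 3 ⇒ 2 3 3 3 2 3 3 3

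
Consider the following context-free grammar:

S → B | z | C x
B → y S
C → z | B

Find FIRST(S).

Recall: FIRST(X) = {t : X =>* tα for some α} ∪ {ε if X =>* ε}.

We compute FIRST(S) using the standard algorithm.
FIRST(B) = {y}
FIRST(C) = {y, z}
FIRST(S) = {y, z}
Therefore, FIRST(S) = {y, z}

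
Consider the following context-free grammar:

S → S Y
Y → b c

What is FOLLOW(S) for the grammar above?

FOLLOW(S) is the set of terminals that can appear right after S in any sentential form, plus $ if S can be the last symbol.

We compute FOLLOW(S) using the standard algorithm.
FOLLOW(S) starts with {$}.
FIRST(S) = {}
FIRST(Y) = {b}
FOLLOW(S) = {$, b}
FOLLOW(Y) = {$, b}
Therefore, FOLLOW(S) = {$, b}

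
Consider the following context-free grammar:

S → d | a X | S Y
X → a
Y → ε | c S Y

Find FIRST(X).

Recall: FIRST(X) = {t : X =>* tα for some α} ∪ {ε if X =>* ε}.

We compute FIRST(X) using the standard algorithm.
FIRST(S) = {a, d}
FIRST(X) = {a}
FIRST(Y) = {c, ε}
Therefore, FIRST(X) = {a}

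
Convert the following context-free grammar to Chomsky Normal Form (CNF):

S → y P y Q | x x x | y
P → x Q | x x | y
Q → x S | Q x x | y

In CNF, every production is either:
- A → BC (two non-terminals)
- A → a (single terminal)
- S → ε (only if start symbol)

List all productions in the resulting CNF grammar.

TY → y; TX → x; S → y; P → y; Q → y; S → TY X0; X0 → P X1; X1 → TY Q; S → TX X2; X2 → TX TX; P → TX Q; P → TX TX; Q → TX S; Q → Q X3; X3 → TX TX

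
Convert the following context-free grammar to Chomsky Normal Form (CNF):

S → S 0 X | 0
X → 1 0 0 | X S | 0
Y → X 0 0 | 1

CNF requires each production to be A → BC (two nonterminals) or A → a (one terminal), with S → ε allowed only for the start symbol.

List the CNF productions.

T0 → 0; S → 0; T1 → 1; X → 0; Y → 1; S → S X0; X0 → T0 X; X → T1 X1; X1 → T0 T0; X → X S; Y → X X2; X2 → T0 T0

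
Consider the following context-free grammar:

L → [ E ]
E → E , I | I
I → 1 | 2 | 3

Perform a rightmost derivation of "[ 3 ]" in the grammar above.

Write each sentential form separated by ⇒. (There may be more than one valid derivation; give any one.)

L ⇒ [ E ] ⇒ [ I ] ⇒ [ 3 ]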